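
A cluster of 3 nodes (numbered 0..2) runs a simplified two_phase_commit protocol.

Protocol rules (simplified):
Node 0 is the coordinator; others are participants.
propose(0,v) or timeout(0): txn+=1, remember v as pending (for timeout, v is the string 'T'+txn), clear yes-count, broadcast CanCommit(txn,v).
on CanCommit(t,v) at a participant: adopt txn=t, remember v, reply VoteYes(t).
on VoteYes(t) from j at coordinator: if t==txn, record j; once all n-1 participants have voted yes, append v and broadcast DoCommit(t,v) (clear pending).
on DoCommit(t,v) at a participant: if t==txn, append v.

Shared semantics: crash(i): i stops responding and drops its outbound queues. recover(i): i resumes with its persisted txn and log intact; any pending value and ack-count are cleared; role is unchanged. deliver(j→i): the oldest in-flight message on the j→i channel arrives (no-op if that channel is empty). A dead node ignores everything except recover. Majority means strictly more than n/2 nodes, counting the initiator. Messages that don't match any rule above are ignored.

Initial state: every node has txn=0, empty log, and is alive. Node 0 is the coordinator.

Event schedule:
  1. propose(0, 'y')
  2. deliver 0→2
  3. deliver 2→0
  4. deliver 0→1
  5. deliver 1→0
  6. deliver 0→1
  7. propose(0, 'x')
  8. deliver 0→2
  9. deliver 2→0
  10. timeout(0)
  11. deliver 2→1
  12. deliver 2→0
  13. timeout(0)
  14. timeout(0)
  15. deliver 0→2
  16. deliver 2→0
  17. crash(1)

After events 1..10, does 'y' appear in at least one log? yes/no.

after 1 — propose(0,'y'): n0:coor/t1/[-]
after 2 — deliver 0→2: n2:part/t1/[-]
after 3 — deliver 2→0: ·
after 4 — deliver 0→1: n1:part/t1/[-]
after 5 — deliver 1→0: n0:coor/t1/[y]
after 6 — deliver 0→1: n1:part/t1/[y]
after 7 — propose(0,'x'): n0:coor/t2/[y]
after 8 — deliver 0→2: n2:part/t1/[y]
after 9 — deliver 2→0: ·
after 10 — timeout(0): n0:coor/t3/[y]

yes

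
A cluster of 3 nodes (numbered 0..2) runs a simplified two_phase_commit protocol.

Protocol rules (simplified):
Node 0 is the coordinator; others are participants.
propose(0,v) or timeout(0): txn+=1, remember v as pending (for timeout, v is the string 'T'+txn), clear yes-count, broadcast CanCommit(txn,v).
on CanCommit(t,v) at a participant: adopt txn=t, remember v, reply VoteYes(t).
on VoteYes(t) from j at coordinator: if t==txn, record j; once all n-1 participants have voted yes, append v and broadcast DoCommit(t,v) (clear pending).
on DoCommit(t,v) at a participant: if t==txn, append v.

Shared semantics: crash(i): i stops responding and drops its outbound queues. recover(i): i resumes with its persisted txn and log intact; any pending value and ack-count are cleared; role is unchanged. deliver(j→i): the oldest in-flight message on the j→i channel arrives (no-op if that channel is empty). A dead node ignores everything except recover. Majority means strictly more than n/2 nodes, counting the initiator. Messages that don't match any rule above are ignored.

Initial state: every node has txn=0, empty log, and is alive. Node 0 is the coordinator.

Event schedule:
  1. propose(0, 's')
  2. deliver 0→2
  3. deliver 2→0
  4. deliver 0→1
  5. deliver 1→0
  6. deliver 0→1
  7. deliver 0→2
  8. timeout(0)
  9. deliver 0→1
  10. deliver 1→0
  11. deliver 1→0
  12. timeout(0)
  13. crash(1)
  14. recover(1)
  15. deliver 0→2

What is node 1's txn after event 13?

after 1 — propose(0,'s'): n0:coor/t1/[-]
after 2 — deliver 0→2: n2:part/t1/[-]
after 3 — deliver 2→0: ·
after 4 — deliver 0→1: n1:part/t1/[-]
after 5 — deliver 1→0: n0:coor/t1/[s]
after 6 — deliver 0→1: n1:part/t1/[s]
after 7 — deliver 0→2: n2:part/t1/[s]
after 8 — timeout(0): n0:coor/t2/[s]
after 9 — deliver 0→1: n1:part/t2/[s]
after 10 — deliver 1→0: ·
after 11 — deliver 1→0: ·
after 12 — timeout(0): n0:coor/t3/[s]
after 13 — crash(1): n1:✗part/t2/[s]

2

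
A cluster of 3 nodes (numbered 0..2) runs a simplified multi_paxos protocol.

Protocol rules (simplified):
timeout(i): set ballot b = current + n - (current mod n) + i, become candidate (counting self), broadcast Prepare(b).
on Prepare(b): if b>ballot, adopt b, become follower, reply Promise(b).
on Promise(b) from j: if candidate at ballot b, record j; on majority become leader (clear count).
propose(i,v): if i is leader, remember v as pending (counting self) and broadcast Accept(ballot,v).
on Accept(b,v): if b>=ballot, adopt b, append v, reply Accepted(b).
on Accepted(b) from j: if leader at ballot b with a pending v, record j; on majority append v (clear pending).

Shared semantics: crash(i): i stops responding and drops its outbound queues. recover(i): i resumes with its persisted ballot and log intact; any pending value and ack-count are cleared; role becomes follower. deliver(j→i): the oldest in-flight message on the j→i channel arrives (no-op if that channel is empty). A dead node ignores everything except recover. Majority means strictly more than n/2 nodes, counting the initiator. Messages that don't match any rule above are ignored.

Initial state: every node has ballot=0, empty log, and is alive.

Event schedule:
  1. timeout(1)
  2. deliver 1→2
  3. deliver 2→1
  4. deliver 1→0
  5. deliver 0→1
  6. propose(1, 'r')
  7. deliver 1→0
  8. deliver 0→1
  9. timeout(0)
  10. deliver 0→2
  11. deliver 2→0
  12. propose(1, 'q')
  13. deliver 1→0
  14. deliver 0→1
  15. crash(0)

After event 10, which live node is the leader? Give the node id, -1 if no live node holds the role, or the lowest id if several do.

1

e1 timeout(1): 1[cand,b=4,-]
e2 deliver 1→2: 2[foll,b=4,-]
e3 deliver 2→1: 1[lead,b=4,-]
e4 deliver 1→0: 0[foll,b=4,-]
e5 deliver 0→1: ·
e6 propose(1,'r'): ·
e7 deliver 1→0: 0[foll,b=4,r]
e8 deliver 0→1: 1[lead,b=4,r]
e9 timeout(0): 0[cand,b=6,r]
e10 deliver 0→2: 2[foll,b=6,-]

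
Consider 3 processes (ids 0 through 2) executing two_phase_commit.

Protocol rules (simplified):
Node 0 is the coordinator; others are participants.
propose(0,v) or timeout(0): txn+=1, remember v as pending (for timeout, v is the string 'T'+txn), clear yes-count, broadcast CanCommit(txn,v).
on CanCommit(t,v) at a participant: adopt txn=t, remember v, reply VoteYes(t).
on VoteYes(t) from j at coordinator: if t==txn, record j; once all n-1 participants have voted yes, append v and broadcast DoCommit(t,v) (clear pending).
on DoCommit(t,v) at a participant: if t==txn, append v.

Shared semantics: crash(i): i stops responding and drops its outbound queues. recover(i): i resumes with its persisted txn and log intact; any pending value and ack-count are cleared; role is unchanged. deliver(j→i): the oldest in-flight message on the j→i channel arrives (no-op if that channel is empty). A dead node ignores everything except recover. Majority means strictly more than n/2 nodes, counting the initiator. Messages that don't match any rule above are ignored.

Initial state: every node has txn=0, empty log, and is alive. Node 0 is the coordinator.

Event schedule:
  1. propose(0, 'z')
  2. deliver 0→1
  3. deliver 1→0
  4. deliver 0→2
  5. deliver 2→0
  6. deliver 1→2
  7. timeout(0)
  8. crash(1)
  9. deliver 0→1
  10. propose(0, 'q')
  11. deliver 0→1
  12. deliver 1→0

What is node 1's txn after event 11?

1

e1 propose(0,'z'): 0[coor,t=1,-]
e2 deliver 0→1: 1[part,t=1,-]
e3 deliver 1→0: ·
e4 deliver 0→2: 2[part,t=1,-]
e5 deliver 2→0: 0[coor,t=1,z]
e6 deliver 1→2: ·
e7 timeout(0): 0[coor,t=2,z]
e8 crash(1): 1[✗part,t=1,-]
e9 deliver 0→1: ·
e10 propose(0,'q'): 0[coor,t=3,z]
e11 deliver 0→1: ·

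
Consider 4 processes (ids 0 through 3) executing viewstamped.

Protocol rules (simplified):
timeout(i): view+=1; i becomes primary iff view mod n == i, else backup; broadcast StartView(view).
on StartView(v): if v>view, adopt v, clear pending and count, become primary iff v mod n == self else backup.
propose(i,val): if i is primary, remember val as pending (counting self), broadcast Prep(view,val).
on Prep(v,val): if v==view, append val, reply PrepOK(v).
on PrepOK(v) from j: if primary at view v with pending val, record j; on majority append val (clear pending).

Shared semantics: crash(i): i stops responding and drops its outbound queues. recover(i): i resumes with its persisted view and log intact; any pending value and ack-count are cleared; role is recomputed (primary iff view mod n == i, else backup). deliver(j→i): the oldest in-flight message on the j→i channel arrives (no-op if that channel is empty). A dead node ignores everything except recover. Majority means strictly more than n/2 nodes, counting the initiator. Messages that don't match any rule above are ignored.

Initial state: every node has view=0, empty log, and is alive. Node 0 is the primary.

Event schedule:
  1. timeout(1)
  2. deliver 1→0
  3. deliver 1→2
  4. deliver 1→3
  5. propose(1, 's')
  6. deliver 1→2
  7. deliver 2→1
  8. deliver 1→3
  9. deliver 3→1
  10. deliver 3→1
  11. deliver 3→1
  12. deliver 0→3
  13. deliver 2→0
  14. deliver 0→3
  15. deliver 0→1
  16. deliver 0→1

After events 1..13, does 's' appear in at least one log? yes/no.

after 1 — timeout(1): n1:prim/v1/[-]
after 2 — deliver 1→0: n0:back/v1/[-]
after 3 — deliver 1→2: n2:back/v1/[-]
after 4 — deliver 1→3: n3:back/v1/[-]
after 5 — propose(1,'s'): ·
after 6 — deliver 1→2: n2:back/v1/[s]
after 7 — deliver 2→1: ·
after 8 — deliver 1→3: n3:back/v1/[s]
after 9 — deliver 3→1: n1:prim/v1/[s]
after 10 — deliver 3→1: ·
after 11 — deliver 3→1: ·
after 12 — deliver 0→3: ·
after 13 — deliver 2→0: ·

yes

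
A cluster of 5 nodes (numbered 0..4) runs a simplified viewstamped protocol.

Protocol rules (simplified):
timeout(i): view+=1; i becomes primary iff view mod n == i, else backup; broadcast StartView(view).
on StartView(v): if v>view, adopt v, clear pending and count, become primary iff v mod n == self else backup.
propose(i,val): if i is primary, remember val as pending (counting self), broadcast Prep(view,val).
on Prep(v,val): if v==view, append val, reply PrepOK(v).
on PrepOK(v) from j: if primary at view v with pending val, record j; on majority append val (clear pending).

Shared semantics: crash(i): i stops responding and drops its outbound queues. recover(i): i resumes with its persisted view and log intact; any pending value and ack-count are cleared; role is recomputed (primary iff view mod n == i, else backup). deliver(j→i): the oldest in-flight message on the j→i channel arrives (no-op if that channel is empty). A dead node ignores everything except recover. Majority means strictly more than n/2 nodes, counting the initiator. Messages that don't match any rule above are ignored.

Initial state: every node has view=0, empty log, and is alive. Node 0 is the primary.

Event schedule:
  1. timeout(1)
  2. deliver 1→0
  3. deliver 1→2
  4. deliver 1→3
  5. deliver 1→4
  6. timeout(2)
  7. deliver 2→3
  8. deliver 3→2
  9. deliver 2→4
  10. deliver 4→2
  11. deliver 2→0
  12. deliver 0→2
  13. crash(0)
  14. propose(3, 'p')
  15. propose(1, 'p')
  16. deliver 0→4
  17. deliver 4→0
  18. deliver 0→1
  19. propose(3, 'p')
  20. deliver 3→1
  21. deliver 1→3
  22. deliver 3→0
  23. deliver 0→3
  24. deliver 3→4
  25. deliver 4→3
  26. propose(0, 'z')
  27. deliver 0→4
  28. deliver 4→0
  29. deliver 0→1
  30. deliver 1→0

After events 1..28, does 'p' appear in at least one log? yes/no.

e1 timeout(1): 1[prim,v=1,-]
e2 deliver 1→0: 0[back,v=1,-]
e3 deliver 1→2: 2[back,v=1,-]
e4 deliver 1→3: 3[back,v=1,-]
e5 deliver 1→4: 4[back,v=1,-]
e6 timeout(2): 2[prim,v=2,-]
e7 deliver 2→3: 3[back,v=2,-]
e8 deliver 3→2: ·
e9 deliver 2→4: 4[back,v=2,-]
e10 deliver 4→2: ·
e11 deliver 2→0: 0[back,v=2,-]
e12 deliver 0→2: ·
e13 crash(0): 0[✗back,v=2,-]
e14 propose(3,'p'): ·
e15 propose(1,'p'): ·
e16 deliver 0→4: ·
e17 deliver 4→0: ·
e18 deliver 0→1: ·
e19 propose(3,'p'): ·
e20 deliver 3→1: ·
e21 deliver 1→3: ·
e22 deliver 3→0: ·
e23 deliver 0→3: ·
e24 deliver 3→4: ·
e25 deliver 4→3: ·
e26 propose(0,'z'): ·
e27 deliver 0→4: ·
e28 deliver 4→0: ·

no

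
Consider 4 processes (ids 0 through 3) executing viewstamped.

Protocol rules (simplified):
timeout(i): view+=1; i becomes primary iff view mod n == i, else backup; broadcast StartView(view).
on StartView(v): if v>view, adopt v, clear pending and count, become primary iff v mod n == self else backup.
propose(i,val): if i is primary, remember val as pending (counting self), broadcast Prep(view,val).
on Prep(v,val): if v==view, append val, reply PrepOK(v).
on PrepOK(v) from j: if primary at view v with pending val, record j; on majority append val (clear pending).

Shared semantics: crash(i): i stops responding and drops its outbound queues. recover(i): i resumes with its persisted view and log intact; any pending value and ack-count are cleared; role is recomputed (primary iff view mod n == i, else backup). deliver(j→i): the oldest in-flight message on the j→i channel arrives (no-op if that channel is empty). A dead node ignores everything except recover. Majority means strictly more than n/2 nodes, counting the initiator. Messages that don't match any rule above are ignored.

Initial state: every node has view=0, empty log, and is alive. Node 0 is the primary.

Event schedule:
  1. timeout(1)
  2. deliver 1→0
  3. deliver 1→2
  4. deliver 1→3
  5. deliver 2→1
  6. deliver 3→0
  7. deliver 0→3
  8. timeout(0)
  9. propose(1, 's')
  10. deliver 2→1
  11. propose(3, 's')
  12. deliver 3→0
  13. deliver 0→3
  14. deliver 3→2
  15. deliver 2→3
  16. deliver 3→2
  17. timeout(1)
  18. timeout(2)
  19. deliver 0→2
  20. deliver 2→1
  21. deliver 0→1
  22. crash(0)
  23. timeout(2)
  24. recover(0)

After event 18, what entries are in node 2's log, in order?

e1 timeout(1): 1[prim,v=1,-]
e2 deliver 1→0: 0[back,v=1,-]
e3 deliver 1→2: 2[back,v=1,-]
e4 deliver 1→3: 3[back,v=1,-]
e5 deliver 2→1: ·
e6 deliver 3→0: ·
e7 deliver 0→3: ·
e8 timeout(0): 0[back,v=2,-]
e9 propose(1,'s'): ·
e10 deliver 2→1: ·
e11 propose(3,'s'): ·
e12 deliver 3→0: ·
e13 deliver 0→3: 3[back,v=2,-]
e14 deliver 3→2: ·
e15 deliver 2→3: ·
e16 deliver 3→2: ·
e17 timeout(1): 1[back,v=2,-]
e18 timeout(2): 2[prim,v=2,-]

empty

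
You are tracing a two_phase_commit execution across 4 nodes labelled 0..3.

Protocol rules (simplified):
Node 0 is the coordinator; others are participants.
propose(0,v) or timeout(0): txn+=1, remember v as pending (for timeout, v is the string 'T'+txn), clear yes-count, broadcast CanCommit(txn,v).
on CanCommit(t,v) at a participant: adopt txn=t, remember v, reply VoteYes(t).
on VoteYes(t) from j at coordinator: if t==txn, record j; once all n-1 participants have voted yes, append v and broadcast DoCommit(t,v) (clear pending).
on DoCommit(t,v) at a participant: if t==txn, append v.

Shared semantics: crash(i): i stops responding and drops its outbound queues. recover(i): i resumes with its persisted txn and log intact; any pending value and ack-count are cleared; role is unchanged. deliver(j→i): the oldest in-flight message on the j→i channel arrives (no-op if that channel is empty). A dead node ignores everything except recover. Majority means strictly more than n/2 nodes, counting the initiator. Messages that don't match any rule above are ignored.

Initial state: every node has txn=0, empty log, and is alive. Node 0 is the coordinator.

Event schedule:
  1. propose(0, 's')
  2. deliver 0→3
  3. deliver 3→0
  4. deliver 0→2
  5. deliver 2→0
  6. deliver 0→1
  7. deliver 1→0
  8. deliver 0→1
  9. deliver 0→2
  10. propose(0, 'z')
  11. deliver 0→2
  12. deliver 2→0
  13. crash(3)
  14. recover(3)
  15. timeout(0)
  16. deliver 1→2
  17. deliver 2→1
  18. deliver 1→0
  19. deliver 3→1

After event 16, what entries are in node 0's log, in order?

s

e1 propose(0,'s'): 0[coor,t=1,-]
e2 deliver 0→3: 3[part,t=1,-]
e3 deliver 3→0: ·
e4 deliver 0→2: 2[part,t=1,-]
e5 deliver 2→0: ·
e6 deliver 0→1: 1[part,t=1,-]
e7 deliver 1→0: 0[coor,t=1,s]
e8 deliver 0→1: 1[part,t=1,s]
e9 deliver 0→2: 2[part,t=1,s]
e10 propose(0,'z'): 0[coor,t=2,s]
e11 deliver 0→2: 2[part,t=2,s]
e12 deliver 2→0: ·
e13 crash(3): 3[✗part,t=1,-]
e14 recover(3): 3[part,t=1,-]
e15 timeout(0): 0[coor,t=3,s]
e16 deliver 1→2: ·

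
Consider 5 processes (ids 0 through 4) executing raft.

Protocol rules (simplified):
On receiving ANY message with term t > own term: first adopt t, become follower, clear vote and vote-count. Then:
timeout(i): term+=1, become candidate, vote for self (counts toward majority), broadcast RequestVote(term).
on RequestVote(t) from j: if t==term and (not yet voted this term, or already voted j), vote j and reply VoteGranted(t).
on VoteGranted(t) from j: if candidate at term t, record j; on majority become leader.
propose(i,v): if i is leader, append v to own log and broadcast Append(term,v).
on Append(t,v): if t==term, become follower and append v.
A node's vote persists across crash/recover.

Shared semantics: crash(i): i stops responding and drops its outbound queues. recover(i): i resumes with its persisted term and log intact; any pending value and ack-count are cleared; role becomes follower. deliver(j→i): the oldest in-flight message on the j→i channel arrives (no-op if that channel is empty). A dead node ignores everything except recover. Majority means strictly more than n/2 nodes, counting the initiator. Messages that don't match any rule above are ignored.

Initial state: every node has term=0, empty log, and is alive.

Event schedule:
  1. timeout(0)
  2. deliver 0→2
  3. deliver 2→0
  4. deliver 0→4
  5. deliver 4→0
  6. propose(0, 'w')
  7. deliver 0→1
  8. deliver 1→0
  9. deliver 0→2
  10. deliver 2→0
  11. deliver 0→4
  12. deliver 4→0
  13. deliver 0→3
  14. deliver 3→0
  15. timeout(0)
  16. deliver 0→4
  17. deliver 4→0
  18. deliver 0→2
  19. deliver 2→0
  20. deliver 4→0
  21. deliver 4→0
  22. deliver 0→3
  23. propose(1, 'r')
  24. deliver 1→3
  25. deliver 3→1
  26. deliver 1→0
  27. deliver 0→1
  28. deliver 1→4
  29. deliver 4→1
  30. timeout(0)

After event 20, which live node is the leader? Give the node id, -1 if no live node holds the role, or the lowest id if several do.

0

step 1 timeout(0): 0={cand,t=1,log=-}
step 2 deliver 0→2: 2={foll,t=1,log=-}
step 3 deliver 2→0: —
step 4 deliver 0→4: 4={foll,t=1,log=-}
step 5 deliver 4→0: 0={lead,t=1,log=-}
step 6 propose(0,'w'): 0={lead,t=1,log=w}
step 7 deliver 0→1: 1={foll,t=1,log=-}
step 8 deliver 1→0: —
step 9 deliver 0→2: 2={foll,t=1,log=w}
step 10 deliver 2→0: —
step 11 deliver 0→4: 4={foll,t=1,log=w}
step 12 deliver 4→0: —
step 13 deliver 0→3: 3={foll,t=1,log=-}
step 14 deliver 3→0: —
step 15 timeout(0): 0={cand,t=2,log=w}
step 16 deliver 0→4: 4={foll,t=2,log=w}
step 17 deliver 4→0: —
step 18 deliver 0→2: 2={foll,t=2,log=w}
step 19 deliver 2→0: 0={lead,t=2,log=w}
step 20 deliver 4→0: —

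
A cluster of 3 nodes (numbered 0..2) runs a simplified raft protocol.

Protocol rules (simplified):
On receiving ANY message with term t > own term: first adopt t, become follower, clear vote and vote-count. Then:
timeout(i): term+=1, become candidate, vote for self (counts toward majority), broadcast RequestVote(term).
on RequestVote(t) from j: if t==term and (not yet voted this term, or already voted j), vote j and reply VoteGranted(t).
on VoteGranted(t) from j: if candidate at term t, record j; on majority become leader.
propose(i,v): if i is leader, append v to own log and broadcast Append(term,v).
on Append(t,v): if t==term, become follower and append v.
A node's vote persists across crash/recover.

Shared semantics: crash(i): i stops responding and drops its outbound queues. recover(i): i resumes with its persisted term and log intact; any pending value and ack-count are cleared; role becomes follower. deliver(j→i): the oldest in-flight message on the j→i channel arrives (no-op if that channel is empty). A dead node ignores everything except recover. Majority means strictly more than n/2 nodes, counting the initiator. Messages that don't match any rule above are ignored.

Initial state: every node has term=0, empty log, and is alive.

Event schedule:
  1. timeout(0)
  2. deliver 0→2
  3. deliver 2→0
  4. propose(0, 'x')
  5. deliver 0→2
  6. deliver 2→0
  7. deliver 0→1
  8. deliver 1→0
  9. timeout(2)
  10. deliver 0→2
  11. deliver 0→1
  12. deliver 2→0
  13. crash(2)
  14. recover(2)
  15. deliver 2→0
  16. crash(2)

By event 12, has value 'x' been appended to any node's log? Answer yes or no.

yes

step 1 timeout(0): 0={cand,t=1,log=-}
step 2 deliver 0→2: 2={foll,t=1,log=-}
step 3 deliver 2→0: 0={lead,t=1,log=-}
step 4 propose(0,'x'): 0={lead,t=1,log=x}
step 5 deliver 0→2: 2={foll,t=1,log=x}
step 6 deliver 2→0: —
step 7 deliver 0→1: 1={foll,t=1,log=-}
step 8 deliver 1→0: —
step 9 timeout(2): 2={cand,t=2,log=x}
step 10 deliver 0→2: —
step 11 deliver 0→1: 1={foll,t=1,log=x}
step 12 deliver 2→0: 0={foll,t=2,log=x}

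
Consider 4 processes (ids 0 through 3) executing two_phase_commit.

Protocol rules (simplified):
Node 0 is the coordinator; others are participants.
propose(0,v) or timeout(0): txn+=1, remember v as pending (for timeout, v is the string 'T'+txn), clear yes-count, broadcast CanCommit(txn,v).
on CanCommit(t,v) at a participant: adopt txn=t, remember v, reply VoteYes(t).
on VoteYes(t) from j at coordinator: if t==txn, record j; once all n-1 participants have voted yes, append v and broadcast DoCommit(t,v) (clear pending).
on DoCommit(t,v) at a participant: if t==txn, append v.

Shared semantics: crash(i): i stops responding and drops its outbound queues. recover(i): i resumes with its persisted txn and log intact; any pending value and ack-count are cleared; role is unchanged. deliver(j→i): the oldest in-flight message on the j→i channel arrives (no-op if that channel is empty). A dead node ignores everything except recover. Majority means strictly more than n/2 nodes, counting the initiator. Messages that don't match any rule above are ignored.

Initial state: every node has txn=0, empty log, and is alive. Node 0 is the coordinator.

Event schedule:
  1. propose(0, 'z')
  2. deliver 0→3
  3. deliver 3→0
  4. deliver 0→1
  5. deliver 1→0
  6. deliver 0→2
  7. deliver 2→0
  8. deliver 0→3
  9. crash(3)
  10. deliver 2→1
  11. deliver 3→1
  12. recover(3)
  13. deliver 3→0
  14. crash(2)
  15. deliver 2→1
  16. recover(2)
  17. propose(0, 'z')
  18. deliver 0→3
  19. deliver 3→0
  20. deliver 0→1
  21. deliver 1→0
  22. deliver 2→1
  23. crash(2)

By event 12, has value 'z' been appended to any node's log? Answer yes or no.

step 1 propose(0,'z'): 0={coor,t=1,log=-}
step 2 deliver 0→3: 3={part,t=1,log=-}
step 3 deliver 3→0: —
step 4 deliver 0→1: 1={part,t=1,log=-}
step 5 deliver 1→0: —
step 6 deliver 0→2: 2={part,t=1,log=-}
step 7 deliver 2→0: 0={coor,t=1,log=z}
step 8 deliver 0→3: 3={part,t=1,log=z}
step 9 crash(3): 3={✗part,t=1,log=z}
step 10 deliver 2→1: —
step 11 deliver 3→1: —
step 12 recover(3): 3={part,t=1,log=z}

yes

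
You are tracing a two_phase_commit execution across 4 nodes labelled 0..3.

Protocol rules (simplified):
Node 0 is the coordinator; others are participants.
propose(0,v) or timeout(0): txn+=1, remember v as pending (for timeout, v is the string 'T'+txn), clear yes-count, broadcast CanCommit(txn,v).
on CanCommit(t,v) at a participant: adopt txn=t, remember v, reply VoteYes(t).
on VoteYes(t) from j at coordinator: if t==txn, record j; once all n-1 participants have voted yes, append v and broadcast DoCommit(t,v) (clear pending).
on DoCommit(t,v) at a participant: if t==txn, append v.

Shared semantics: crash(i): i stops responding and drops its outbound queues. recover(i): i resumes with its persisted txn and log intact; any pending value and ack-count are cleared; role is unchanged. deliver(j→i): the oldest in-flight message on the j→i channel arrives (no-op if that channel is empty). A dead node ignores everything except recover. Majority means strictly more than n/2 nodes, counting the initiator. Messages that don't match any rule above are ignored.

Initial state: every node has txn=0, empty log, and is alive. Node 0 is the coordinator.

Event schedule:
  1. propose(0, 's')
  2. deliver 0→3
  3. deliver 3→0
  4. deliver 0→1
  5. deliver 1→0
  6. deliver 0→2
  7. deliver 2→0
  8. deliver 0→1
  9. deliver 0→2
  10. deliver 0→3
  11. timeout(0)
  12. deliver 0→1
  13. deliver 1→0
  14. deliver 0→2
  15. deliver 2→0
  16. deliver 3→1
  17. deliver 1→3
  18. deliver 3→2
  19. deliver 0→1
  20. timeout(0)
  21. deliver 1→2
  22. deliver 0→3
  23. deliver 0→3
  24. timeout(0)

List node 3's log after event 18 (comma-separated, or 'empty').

s

after 1 — propose(0,'s'): n0:coor/t1/[-]
after 2 — deliver 0→3: n3:part/t1/[-]
after 3 — deliver 3→0: ·
after 4 — deliver 0→1: n1:part/t1/[-]
after 5 — deliver 1→0: ·
after 6 — deliver 0→2: n2:part/t1/[-]
after 7 — deliver 2→0: n0:coor/t1/[s]
after 8 — deliver 0→1: n1:part/t1/[s]
after 9 — deliver 0→2: n2:part/t1/[s]
after 10 — deliver 0→3: n3:part/t1/[s]
after 11 — timeout(0): n0:coor/t2/[s]
after 12 — deliver 0→1: n1:part/t2/[s]
after 13 — deliver 1→0: ·
after 14 — deliver 0→2: n2:part/t2/[s]
after 15 — deliver 2→0: ·
after 16 — deliver 3→1: ·
after 17 — deliver 1→3: ·
after 18 — deliver 3→2: ·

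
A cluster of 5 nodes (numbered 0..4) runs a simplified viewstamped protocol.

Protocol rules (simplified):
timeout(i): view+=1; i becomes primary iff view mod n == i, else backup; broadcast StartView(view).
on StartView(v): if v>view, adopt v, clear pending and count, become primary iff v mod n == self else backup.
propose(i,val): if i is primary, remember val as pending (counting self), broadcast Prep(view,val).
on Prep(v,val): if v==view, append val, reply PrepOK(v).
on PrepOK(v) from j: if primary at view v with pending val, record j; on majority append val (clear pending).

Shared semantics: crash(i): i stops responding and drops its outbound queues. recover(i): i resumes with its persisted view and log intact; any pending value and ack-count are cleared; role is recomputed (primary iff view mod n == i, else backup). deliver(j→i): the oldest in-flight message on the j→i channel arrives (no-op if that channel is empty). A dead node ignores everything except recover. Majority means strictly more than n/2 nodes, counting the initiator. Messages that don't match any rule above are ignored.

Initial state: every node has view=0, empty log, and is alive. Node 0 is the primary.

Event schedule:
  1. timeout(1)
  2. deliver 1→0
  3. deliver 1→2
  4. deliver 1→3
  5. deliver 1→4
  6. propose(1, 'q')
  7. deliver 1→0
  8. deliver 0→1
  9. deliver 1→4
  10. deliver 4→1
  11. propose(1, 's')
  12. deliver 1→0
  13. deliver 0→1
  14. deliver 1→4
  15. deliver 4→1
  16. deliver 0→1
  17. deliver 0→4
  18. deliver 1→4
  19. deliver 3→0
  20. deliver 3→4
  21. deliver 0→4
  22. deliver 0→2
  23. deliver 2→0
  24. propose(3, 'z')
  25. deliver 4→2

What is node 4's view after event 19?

1

step 1 timeout(1): 1={prim,v=1,log=-}
step 2 deliver 1→0: 0={back,v=1,log=-}
step 3 deliver 1→2: 2={back,v=1,log=-}
step 4 deliver 1→3: 3={back,v=1,log=-}
step 5 deliver 1→4: 4={back,v=1,log=-}
step 6 propose(1,'q'): —
step 7 deliver 1→0: 0={back,v=1,log=q}
step 8 deliver 0→1: —
step 9 deliver 1→4: 4={back,v=1,log=q}
step 10 deliver 4→1: 1={prim,v=1,log=q}
step 11 propose(1,'s'): —
step 12 deliver 1→0: 0={back,v=1,log=q,s}
step 13 deliver 0→1: —
step 14 deliver 1→4: 4={back,v=1,log=q,s}
step 15 deliver 4→1: 1={prim,v=1,log=q,s}
step 16 deliver 0→1: —
step 17 deliver 0→4: —
step 18 deliver 1→4: —
step 19 deliver 3→0: —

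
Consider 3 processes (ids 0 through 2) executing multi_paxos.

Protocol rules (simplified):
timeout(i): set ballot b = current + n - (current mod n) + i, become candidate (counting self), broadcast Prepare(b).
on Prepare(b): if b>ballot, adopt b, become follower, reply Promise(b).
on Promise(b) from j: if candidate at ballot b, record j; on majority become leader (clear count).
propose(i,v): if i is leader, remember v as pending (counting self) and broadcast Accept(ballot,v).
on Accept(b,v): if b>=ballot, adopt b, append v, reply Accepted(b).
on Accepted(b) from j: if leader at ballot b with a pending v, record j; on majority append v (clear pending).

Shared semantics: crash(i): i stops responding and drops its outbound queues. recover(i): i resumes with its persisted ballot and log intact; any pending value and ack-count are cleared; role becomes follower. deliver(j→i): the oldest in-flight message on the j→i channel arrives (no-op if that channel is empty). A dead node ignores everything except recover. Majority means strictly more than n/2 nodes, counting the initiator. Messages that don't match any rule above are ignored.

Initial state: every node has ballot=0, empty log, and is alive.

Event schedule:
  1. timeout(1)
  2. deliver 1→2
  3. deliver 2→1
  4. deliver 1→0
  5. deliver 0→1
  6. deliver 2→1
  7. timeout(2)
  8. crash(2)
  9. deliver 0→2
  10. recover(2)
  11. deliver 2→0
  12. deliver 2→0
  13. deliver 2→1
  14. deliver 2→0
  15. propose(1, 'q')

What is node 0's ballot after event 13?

4

after 1 — timeout(1): n1:cand/b4/[-]
after 2 — deliver 1→2: n2:foll/b4/[-]
after 3 — deliver 2→1: n1:lead/b4/[-]
after 4 — deliver 1→0: n0:foll/b4/[-]
after 5 — deliver 0→1: ·
after 6 — deliver 2→1: ·
after 7 — timeout(2): n2:cand/b8/[-]
after 8 — crash(2): n2:✗cand/b8/[-]
after 9 — deliver 0→2: ·
after 10 — recover(2): n2:foll/b8/[-]
after 11 — deliver 2→0: ·
after 12 — deliver 2→0: ·
after 13 — deliver 2→1: ·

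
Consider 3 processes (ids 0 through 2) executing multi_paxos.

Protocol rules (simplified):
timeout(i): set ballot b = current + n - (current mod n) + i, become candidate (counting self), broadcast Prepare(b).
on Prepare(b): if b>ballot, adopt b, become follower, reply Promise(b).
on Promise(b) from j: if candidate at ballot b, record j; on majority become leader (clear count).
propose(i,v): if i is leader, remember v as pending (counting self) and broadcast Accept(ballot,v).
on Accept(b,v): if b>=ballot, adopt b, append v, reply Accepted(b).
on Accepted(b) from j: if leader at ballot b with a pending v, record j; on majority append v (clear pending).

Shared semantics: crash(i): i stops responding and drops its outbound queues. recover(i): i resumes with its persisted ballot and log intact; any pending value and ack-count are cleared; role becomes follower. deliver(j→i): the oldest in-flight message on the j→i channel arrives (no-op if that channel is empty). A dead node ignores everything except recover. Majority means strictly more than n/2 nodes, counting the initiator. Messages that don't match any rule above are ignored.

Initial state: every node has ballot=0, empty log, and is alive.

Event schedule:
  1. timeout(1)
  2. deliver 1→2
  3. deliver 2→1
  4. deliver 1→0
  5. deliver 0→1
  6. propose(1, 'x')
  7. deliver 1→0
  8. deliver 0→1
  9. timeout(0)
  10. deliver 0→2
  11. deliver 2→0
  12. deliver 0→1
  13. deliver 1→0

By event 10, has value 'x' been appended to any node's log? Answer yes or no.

step 1 timeout(1): 1={cand,b=4,log=-}
step 2 deliver 1→2: 2={foll,b=4,log=-}
step 3 deliver 2→1: 1={lead,b=4,log=-}
step 4 deliver 1→0: 0={foll,b=4,log=-}
step 5 deliver 0→1: —
step 6 propose(1,'x'): —
step 7 deliver 1→0: 0={foll,b=4,log=x}
step 8 deliver 0→1: 1={lead,b=4,log=x}
step 9 timeout(0): 0={cand,b=6,log=x}
step 10 deliver 0→2: 2={foll,b=6,log=-}

yes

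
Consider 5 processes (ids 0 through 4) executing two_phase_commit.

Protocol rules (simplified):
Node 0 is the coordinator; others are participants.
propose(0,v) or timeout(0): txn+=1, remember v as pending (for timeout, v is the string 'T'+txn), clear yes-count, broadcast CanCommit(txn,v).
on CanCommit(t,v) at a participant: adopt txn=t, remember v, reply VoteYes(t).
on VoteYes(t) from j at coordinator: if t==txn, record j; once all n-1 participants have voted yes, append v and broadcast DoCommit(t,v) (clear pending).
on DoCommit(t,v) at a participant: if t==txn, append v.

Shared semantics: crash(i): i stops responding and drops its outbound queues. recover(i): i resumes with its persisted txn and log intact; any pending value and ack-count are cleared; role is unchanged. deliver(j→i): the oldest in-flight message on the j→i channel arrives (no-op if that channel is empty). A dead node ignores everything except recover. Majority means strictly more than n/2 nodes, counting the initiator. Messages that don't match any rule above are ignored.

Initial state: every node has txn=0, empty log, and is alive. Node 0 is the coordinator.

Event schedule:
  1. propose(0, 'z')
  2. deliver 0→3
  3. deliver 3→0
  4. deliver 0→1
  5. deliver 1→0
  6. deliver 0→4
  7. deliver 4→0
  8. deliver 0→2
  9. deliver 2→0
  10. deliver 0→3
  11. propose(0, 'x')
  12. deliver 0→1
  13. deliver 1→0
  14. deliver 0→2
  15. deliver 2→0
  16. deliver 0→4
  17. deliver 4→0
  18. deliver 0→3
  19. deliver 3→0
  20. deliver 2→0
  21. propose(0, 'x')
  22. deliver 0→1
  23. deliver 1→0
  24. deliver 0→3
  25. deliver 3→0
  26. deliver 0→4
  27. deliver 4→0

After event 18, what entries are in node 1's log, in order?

z

step 1 propose(0,'z'): 0={coor,t=1,log=-}
step 2 deliver 0→3: 3={part,t=1,log=-}
step 3 deliver 3→0: —
step 4 deliver 0→1: 1={part,t=1,log=-}
step 5 deliver 1→0: —
step 6 deliver 0→4: 4={part,t=1,log=-}
step 7 deliver 4→0: —
step 8 deliver 0→2: 2={part,t=1,log=-}
step 9 deliver 2→0: 0={coor,t=1,log=z}
step 10 deliver 0→3: 3={part,t=1,log=z}
step 11 propose(0,'x'): 0={coor,t=2,log=z}
step 12 deliver 0→1: 1={part,t=1,log=z}
step 13 deliver 1→0: —
step 14 deliver 0→2: 2={part,t=1,log=z}
step 15 deliver 2→0: —
step 16 deliver 0→4: 4={part,t=1,log=z}
step 17 deliver 4→0: —
step 18 deliver 0→3: 3={part,t=2,log=z}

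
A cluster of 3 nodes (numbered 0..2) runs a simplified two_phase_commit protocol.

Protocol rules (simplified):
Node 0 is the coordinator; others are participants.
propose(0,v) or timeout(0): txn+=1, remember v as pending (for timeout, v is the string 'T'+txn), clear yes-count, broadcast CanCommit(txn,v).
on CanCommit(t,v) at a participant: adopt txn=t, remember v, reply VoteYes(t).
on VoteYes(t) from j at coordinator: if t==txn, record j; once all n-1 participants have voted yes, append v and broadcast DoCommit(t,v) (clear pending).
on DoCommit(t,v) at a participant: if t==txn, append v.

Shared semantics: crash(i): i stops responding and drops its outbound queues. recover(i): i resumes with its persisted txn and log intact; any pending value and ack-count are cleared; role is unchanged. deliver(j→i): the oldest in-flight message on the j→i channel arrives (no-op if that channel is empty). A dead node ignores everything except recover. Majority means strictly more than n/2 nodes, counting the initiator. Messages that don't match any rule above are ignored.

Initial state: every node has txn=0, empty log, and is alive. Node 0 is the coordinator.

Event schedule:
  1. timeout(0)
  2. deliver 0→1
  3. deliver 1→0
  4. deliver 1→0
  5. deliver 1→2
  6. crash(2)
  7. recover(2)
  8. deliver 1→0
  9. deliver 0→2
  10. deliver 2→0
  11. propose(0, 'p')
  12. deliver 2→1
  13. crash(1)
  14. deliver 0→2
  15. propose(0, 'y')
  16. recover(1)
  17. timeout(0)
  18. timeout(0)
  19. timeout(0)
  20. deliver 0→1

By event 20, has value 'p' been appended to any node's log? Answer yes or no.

e1 timeout(0): 0[coor,t=1,-]
e2 deliver 0→1: 1[part,t=1,-]
e3 deliver 1→0: ·
e4 deliver 1→0: ·
e5 deliver 1→2: ·
e6 crash(2): 2[✗part,t=0,-]
e7 recover(2): 2[part,t=0,-]
e8 deliver 1→0: ·
e9 deliver 0→2: 2[part,t=1,-]
e10 deliver 2→0: 0[coor,t=1,T1]
e11 propose(0,'p'): 0[coor,t=2,T1]
e12 deliver 2→1: ·
e13 crash(1): 1[✗part,t=1,-]
e14 deliver 0→2: 2[part,t=1,T1]
e15 propose(0,'y'): 0[coor,t=3,T1]
e16 recover(1): 1[part,t=1,-]
e17 timeout(0): 0[coor,t=4,T1]
e18 timeout(0): 0[coor,t=5,T1]
e19 timeout(0): 0[coor,t=6,T1]
e20 deliver 0→1: 1[part,t=1,T1]

no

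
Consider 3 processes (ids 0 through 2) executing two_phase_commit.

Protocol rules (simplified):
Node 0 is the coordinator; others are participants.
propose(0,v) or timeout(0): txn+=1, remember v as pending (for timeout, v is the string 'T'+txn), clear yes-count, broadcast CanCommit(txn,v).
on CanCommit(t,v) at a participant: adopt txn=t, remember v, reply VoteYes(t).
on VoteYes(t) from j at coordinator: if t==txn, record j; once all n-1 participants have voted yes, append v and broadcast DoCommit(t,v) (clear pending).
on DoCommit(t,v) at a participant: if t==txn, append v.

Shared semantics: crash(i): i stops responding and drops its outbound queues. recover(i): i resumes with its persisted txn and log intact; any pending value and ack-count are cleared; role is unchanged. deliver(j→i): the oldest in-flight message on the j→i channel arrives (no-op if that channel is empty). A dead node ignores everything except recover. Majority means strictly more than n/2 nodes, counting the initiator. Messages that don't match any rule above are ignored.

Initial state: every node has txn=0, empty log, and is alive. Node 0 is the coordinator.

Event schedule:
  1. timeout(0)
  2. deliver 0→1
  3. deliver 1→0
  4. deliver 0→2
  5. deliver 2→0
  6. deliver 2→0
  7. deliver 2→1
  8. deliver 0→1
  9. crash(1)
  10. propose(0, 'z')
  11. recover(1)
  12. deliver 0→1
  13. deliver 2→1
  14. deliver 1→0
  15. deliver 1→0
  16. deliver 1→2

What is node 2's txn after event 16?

1

after 1 — timeout(0): n0:coor/t1/[-]
after 2 — deliver 0→1: n1:part/t1/[-]
after 3 — deliver 1→0: ·
after 4 — deliver 0→2: n2:part/t1/[-]
after 5 — deliver 2→0: n0:coor/t1/[T1]
after 6 — deliver 2→0: ·
after 7 — deliver 2→1: ·
after 8 — deliver 0→1: n1:part/t1/[T1]
after 9 — crash(1): n1:✗part/t1/[T1]
after 10 — propose(0,'z'): n0:coor/t2/[T1]
after 11 — recover(1): n1:part/t1/[T1]
after 12 — deliver 0→1: n1:part/t2/[T1]
after 13 — deliver 2→1: ·
after 14 — deliver 1→0: ·
after 15 — deliver 1→0: ·
after 16 — deliver 1→2: ·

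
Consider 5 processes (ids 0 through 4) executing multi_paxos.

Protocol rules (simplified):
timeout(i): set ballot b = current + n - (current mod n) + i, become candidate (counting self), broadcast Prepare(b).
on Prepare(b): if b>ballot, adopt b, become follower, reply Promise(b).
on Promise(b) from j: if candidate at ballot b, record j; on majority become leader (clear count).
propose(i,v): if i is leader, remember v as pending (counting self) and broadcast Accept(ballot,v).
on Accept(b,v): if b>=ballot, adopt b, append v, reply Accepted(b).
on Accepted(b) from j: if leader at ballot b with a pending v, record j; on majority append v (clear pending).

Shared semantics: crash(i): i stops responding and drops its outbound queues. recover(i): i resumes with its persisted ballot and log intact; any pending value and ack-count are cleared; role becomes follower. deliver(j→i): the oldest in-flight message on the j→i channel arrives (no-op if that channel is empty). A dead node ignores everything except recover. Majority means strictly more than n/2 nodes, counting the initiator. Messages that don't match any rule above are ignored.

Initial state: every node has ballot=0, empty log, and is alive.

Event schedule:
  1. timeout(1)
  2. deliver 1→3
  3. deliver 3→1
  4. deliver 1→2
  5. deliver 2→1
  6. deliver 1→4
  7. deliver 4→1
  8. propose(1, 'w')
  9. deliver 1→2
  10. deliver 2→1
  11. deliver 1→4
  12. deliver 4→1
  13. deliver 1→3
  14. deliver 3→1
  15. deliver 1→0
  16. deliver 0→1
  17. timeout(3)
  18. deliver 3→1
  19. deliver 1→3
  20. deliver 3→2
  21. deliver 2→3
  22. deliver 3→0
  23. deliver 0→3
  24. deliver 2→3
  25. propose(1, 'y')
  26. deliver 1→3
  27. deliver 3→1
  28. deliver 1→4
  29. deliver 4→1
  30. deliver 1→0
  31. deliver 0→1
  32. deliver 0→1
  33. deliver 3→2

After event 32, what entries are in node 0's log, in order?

empty

after 1 — timeout(1): n1:cand/b6/[-]
after 2 — deliver 1→3: n3:foll/b6/[-]
after 3 — deliver 3→1: ·
after 4 — deliver 1→2: n2:foll/b6/[-]
after 5 — deliver 2→1: n1:lead/b6/[-]
after 6 — deliver 1→4: n4:foll/b6/[-]
after 7 — deliver 4→1: ·
after 8 — propose(1,'w'): ·
after 9 — deliver 1→2: n2:foll/b6/[w]
after 10 — deliver 2→1: ·
after 11 — deliver 1→4: n4:foll/b6/[w]
after 12 — deliver 4→1: n1:lead/b6/[w]
after 13 — deliver 1→3: n3:foll/b6/[w]
after 14 — deliver 3→1: ·
after 15 — deliver 1→0: n0:foll/b6/[-]
after 16 — deliver 0→1: ·
after 17 — timeout(3): n3:cand/b13/[w]
after 18 — deliver 3→1: n1:foll/b13/[w]
after 19 — deliver 1→3: ·
after 20 — deliver 3→2: n2:foll/b13/[w]
after 21 — deliver 2→3: n3:lead/b13/[w]
after 22 — deliver 3→0: n0:foll/b13/[-]
after 23 — deliver 0→3: ·
after 24 — deliver 2→3: ·
after 25 — propose(1,'y'): ·
after 26 — deliver 1→3: ·
after 27 — deliver 3→1: ·
after 28 — deliver 1→4: ·
after 29 — deliver 4→1: ·
after 30 — deliver 1→0: ·
after 31 — deliver 0→1: ·
after 32 — deliver 0→1: ·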